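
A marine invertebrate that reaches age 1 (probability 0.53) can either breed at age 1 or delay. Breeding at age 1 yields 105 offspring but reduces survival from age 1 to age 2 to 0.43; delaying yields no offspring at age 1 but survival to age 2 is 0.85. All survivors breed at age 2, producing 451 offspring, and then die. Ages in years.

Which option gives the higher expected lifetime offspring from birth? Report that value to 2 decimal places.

203.18

breed at age 1: R₀ = 0.53 × (105 + 0.43 × 451) = 0.53 × 298.9300 = 158.4329
delay to age 2: R₀ = 0.53 × (0.85 × 451) = 0.53 × 383.3500 = 203.1755
Higher: delay to age 2 (203.1755).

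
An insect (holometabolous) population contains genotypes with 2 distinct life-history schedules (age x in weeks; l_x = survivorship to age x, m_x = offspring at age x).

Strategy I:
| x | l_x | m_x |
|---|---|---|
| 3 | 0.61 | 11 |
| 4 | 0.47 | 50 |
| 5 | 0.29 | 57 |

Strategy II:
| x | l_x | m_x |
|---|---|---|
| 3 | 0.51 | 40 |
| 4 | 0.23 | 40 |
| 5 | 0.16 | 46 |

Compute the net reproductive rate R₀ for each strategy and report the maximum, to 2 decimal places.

46.74

Strategy I: R₀ = 0.61×11 + 0.47×50 + 0.29×57 = 46.7400
Strategy II: R₀ = 0.51×40 + 0.23×40 + 0.16×46 = 36.9600
Highest R₀: strategy I with 46.7400.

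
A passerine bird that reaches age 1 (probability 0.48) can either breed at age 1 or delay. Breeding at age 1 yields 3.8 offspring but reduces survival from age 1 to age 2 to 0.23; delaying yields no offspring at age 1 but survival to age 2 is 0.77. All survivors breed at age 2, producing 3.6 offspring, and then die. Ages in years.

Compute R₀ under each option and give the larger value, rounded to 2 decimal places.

2.22

breed at age 1: R₀ = 0.48 × (3.8 + 0.23 × 3.6) = 0.48 × 4.6280 = 2.2214
delay to age 2: R₀ = 0.48 × (0.77 × 3.6) = 0.48 × 2.7720 = 1.3306
Higher: breed at age 1 (2.2214).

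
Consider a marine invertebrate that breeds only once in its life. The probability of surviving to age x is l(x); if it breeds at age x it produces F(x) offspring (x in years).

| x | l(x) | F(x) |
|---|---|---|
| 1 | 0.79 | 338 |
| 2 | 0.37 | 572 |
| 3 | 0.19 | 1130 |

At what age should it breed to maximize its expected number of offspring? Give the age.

Expected offspring if breeding at age x = l(x) × F(x):
  age 1: 0.79 × 338 = 267.020
  age 2: 0.37 × 572 = 211.640
  age 3: 0.19 × 1130 = 214.700
Maximum at age 1 (267.020).

1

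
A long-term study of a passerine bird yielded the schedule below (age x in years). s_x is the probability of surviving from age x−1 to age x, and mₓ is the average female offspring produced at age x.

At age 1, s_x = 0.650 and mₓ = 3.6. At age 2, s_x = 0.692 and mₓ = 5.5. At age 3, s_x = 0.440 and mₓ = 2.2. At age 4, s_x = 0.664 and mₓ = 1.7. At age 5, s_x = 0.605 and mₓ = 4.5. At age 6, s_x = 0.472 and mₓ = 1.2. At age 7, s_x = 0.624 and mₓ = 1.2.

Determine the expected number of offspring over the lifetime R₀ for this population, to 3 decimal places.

5.904

Survivorship from birth: l_x = s_1·s_2·…·s_x.
  l_1 = 0.65000
  l_2 = 0.44980
  l_3 = 0.19791
  l_4 = 0.13141
  l_5 = 0.07951
  l_6 = 0.03753
  l_7 = 0.02342
R₀ = Σ l_x mₓ:
  age 1: 0.65000 × 3.6 = 2.3400
  age 2: 0.44980 × 5.5 = 2.4739
  age 3: 0.19791 × 2.2 = 0.4354
  age 4: 0.13141 × 1.7 = 0.2234
  age 5: 0.07951 × 4.5 = 0.3578
  age 6: 0.03753 × 1.2 = 0.0450
  age 7: 0.02342 × 1.2 = 0.0281
R₀ = 2.3400 + 2.4739 + 0.4354 + 0.2234 + 0.3578 + 0.0450 + 0.0281 = 5.9036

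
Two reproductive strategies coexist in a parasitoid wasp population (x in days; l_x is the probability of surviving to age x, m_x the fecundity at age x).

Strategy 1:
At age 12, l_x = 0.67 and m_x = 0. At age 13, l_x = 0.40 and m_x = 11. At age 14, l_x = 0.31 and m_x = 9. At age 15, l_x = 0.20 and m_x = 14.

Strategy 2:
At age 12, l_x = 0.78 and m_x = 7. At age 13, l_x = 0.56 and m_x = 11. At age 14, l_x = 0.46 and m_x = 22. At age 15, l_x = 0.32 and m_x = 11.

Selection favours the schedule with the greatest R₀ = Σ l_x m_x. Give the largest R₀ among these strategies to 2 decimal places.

Strategy 1: R₀ = 0.67×0 + 0.40×11 + 0.31×9 + 0.20×14 = 9.9900
Strategy 2: R₀ = 0.78×7 + 0.56×11 + 0.46×22 + 0.32×11 = 25.2600
Highest R₀: strategy 2 with 25.2600.

25.26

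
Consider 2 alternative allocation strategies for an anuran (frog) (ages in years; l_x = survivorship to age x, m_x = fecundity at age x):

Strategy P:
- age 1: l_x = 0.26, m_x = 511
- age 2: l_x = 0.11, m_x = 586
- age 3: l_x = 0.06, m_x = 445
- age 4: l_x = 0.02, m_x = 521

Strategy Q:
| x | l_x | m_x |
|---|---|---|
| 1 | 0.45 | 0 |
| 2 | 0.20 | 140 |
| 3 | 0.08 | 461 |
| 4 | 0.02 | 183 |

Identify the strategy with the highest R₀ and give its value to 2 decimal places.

234.44

Strategy P: R₀ = 0.26×511 + 0.11×586 + 0.06×445 + 0.02×521 = 234.4400
Strategy Q: R₀ = 0.45×0 + 0.20×140 + 0.08×461 + 0.02×183 = 68.5400
Highest R₀: strategy P with 234.4400.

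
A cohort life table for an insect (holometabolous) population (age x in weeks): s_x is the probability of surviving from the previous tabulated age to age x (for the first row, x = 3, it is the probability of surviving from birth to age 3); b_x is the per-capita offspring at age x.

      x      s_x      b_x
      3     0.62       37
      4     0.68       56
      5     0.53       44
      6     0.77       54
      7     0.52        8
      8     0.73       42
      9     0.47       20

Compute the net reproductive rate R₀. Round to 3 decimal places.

Survivorship from birth: l_x = s_3·s_4·…·s_x.
  l_3 = 0.62000
  l_4 = 0.42160
  l_5 = 0.22345
  l_6 = 0.17205
  l_7 = 0.08947
  l_8 = 0.06531
  l_9 = 0.03070
R₀ = Σ l_x b_x:
  age 3: 0.62000 × 37 = 22.9400
  age 4: 0.42160 × 56 = 23.6096
  age 5: 0.22345 × 44 = 9.8318
  age 6: 0.17205 × 54 = 9.2907
  age 7: 0.08947 × 8 = 0.7158
  age 8: 0.06531 × 42 = 2.7430
  age 9: 0.03070 × 20 = 0.6140
R₀ = 22.9400 + 23.6096 + 9.8318 + 9.2907 + 0.7158 + 2.7430 + 0.6140 = 69.7449

69.745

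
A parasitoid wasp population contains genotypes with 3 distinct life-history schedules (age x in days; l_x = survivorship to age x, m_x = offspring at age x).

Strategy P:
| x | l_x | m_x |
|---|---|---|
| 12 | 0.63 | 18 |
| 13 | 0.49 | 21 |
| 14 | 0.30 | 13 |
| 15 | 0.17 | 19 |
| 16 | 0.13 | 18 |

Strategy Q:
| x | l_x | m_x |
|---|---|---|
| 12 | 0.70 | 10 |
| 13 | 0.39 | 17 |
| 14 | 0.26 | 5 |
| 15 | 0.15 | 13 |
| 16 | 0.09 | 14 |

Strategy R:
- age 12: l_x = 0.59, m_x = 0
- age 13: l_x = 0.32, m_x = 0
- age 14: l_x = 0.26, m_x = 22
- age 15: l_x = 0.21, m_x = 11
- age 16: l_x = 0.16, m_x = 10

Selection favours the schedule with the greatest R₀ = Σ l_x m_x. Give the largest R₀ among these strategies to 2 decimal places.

31.10

Strategy P: R₀ = 0.63×18 + 0.49×21 + 0.30×13 + 0.17×19 + 0.13×18 = 31.1000
Strategy Q: R₀ = 0.70×10 + 0.39×17 + 0.26×5 + 0.15×13 + 0.09×14 = 18.1400
Strategy R: R₀ = 0.59×0 + 0.32×0 + 0.26×22 + 0.21×11 + 0.16×10 = 9.6300
Highest R₀: strategy P with 31.1000.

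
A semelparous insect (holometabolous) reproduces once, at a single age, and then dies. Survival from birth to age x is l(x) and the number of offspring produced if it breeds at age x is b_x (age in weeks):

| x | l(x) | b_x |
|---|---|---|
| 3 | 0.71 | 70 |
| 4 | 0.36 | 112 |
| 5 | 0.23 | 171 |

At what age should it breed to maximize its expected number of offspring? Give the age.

Expected offspring if breeding at age x = l(x) × b_x:
  age 3: 0.71 × 70 = 49.700
  age 4: 0.36 × 112 = 40.320
  age 5: 0.23 × 171 = 39.330
Maximum at age 3 (49.700).

3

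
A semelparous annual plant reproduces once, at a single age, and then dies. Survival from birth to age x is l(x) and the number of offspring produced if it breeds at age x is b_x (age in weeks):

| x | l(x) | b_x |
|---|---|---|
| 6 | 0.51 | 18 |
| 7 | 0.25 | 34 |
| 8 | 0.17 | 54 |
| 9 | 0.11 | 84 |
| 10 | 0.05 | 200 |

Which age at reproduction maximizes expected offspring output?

10

Expected offspring if breeding at age x = l(x) × b_x:
  age 6: 0.51 × 18 = 9.180
  age 7: 0.25 × 34 = 8.500
  age 8: 0.17 × 54 = 9.180
  age 9: 0.11 × 84 = 9.240
  age 10: 0.05 × 200 = 10.000
Maximum at age 10 (10.000).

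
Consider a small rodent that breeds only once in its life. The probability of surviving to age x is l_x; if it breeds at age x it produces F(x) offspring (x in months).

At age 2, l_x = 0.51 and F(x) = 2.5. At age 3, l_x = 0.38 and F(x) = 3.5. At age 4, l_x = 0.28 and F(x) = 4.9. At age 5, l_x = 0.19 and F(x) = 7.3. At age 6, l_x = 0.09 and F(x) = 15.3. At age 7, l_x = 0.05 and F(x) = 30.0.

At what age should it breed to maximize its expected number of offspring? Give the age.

Expected offspring if breeding at age x = l_x × F(x):
  age 2: 0.51 × 2.5 = 1.275
  age 3: 0.38 × 3.5 = 1.330
  age 4: 0.28 × 4.9 = 1.372
  age 5: 0.19 × 7.3 = 1.387
  age 6: 0.09 × 15.3 = 1.377
  age 7: 0.05 × 30.0 = 1.500
Maximum at age 7 (1.500).

7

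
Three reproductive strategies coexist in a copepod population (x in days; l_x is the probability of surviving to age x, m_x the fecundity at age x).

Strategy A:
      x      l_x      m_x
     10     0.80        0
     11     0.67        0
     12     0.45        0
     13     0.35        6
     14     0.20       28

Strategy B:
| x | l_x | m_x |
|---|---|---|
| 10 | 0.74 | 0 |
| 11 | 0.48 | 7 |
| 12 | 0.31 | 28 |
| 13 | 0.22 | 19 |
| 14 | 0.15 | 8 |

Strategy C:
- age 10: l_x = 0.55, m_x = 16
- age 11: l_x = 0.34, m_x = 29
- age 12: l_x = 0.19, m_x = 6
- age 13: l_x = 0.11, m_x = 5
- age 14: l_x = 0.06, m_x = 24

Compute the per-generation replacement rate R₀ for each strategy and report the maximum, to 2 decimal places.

21.79

Strategy A: R₀ = 0.80×0 + 0.67×0 + 0.45×0 + 0.35×6 + 0.20×28 = 7.7000
Strategy B: R₀ = 0.74×0 + 0.48×7 + 0.31×28 + 0.22×19 + 0.15×8 = 17.4200
Strategy C: R₀ = 0.55×16 + 0.34×29 + 0.19×6 + 0.11×5 + 0.06×24 = 21.7900
Highest R₀: strategy C with 21.7900.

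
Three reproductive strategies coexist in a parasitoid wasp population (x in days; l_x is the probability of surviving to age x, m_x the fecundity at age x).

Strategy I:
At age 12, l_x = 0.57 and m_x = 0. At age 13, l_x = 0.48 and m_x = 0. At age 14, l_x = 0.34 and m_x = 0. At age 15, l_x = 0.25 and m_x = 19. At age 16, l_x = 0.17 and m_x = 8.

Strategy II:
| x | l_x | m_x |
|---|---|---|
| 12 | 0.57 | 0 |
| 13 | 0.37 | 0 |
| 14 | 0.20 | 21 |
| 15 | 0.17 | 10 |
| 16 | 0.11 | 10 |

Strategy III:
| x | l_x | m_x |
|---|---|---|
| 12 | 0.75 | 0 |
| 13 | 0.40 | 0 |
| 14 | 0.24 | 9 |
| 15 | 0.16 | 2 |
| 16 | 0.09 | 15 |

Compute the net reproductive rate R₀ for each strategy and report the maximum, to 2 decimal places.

7.00

Strategy I: R₀ = 0.57×0 + 0.48×0 + 0.34×0 + 0.25×19 + 0.17×8 = 6.1100
Strategy II: R₀ = 0.57×0 + 0.37×0 + 0.20×21 + 0.17×10 + 0.11×10 = 7.0000
Strategy III: R₀ = 0.75×0 + 0.40×0 + 0.24×9 + 0.16×2 + 0.09×15 = 3.8300
Highest R₀: strategy II with 7.0000.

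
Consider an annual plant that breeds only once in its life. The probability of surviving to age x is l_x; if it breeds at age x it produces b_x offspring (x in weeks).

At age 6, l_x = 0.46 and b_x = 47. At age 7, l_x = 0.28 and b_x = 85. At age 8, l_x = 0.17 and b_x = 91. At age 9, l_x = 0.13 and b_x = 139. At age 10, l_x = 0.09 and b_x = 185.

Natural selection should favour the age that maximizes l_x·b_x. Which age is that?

Expected offspring if breeding at age x = l_x × b_x:
  age 6: 0.46 × 47 = 21.620
  age 7: 0.28 × 85 = 23.800
  age 8: 0.17 × 91 = 15.470
  age 9: 0.13 × 139 = 18.070
  age 10: 0.09 × 185 = 16.650
Maximum at age 7 (23.800).

7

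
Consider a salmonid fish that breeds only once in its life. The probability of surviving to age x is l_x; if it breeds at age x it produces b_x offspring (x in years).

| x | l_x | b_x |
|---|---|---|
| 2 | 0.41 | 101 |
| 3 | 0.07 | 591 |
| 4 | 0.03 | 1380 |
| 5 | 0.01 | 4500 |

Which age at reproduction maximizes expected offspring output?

Expected offspring if breeding at age x = l_x × b_x:
  age 2: 0.41 × 101 = 41.410
  age 3: 0.07 × 591 = 41.370
  age 4: 0.03 × 1380 = 41.400
  age 5: 0.01 × 4500 = 45.000
Maximum at age 5 (45.000).

5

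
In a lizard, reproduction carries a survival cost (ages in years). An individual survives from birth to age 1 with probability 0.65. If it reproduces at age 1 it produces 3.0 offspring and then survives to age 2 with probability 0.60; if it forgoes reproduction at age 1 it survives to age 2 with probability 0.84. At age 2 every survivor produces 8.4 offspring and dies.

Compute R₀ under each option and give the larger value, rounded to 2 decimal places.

5.23

breed at age 1: R₀ = 0.65 × (3.0 + 0.60 × 8.4) = 0.65 × 8.0400 = 5.2260
delay to age 2: R₀ = 0.65 × (0.84 × 8.4) = 0.65 × 7.0560 = 4.5864
Higher: breed at age 1 (5.2260).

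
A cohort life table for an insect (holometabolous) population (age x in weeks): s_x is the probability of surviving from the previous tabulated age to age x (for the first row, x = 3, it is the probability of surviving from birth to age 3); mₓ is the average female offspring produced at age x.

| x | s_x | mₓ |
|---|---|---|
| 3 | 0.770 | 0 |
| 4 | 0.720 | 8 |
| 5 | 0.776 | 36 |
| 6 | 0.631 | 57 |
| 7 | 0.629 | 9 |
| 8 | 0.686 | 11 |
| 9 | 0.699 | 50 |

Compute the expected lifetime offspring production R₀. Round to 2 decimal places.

Survivorship from birth: l_x = s_3·s_4·…·s_x.
  l_3 = 0.77000
  l_4 = 0.55440
  l_5 = 0.43021
  l_6 = 0.27147
  l_7 = 0.17075
  l_8 = 0.11714
  l_9 = 0.08188
R₀ = Σ l_x mₓ:
  age 3: 0.77000 × 0 = 0.0000
  age 4: 0.55440 × 8 = 4.4352
  age 5: 0.43021 × 36 = 15.4876
  age 6: 0.27147 × 57 = 15.4738
  age 7: 0.17075 × 9 = 1.5368
  age 8: 0.11714 × 11 = 1.2885
  age 9: 0.08188 × 50 = 4.0940
R₀ = 0.0000 + 4.4352 + 15.4876 + 15.4738 + 1.5368 + 1.2885 + 4.0940 = 42.3158

42.32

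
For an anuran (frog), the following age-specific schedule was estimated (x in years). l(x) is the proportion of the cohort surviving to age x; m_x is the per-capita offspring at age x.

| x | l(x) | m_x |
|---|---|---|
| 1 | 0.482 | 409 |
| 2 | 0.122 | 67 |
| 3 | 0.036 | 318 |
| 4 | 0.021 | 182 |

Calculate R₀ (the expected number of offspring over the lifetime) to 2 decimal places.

220.58

R₀ = Σ l(x) m_x:
  age 1: 0.482 × 409 = 197.1380
  age 2: 0.122 × 67 = 8.1740
  age 3: 0.036 × 318 = 11.4480
  age 4: 0.021 × 182 = 3.8220
R₀ = 197.1380 + 8.1740 + 11.4480 + 3.8220 = 220.5820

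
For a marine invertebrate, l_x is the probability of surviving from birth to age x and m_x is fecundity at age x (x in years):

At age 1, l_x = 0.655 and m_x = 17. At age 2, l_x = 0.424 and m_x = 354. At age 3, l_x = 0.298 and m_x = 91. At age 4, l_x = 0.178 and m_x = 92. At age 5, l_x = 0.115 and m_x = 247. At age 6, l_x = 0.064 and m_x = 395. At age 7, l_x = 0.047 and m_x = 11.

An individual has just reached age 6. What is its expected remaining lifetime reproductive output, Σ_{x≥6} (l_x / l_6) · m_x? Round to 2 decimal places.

l_6 = 0.064. Conditional survival from age 6 to x is l_x / l_6.
  x=6: (0.064/0.064) × 395 = 395.0000
  x=7: (0.047/0.064) × 11 = 8.0781
Sum = 395.0000 + 8.0781 = 403.0781

403.08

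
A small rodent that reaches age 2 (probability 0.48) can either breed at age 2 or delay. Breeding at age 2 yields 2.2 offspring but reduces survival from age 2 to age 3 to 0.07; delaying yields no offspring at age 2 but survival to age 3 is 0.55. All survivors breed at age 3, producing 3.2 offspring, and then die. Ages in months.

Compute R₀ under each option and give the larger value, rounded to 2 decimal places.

breed at age 2: R₀ = 0.48 × (2.2 + 0.07 × 3.2) = 0.48 × 2.4240 = 1.1635
delay to age 3: R₀ = 0.48 × (0.55 × 3.2) = 0.48 × 1.7600 = 0.8448
Higher: breed at age 2 (1.1635).

1.16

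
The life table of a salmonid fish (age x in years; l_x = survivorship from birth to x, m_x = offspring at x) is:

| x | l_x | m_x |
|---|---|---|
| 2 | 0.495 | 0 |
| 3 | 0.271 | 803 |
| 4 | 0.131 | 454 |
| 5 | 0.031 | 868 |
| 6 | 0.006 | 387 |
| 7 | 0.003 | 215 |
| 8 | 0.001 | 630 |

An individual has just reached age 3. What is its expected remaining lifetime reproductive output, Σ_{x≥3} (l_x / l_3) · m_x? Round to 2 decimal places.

l_3 = 0.271. Conditional survival from age 3 to x is l_x / l_3.
  x=3: (0.271/0.271) × 803 = 803.0000
  x=4: (0.131/0.271) × 454 = 219.4613
  x=5: (0.031/0.271) × 868 = 99.2915
  x=6: (0.006/0.271) × 387 = 8.5683
  x=7: (0.003/0.271) × 215 = 2.3801
  x=8: (0.001/0.271) × 630 = 2.3247
Sum = 803.0000 + 219.4613 + 99.2915 + 8.5683 + 2.3801 + 2.3247 = 1135.0258

1135.03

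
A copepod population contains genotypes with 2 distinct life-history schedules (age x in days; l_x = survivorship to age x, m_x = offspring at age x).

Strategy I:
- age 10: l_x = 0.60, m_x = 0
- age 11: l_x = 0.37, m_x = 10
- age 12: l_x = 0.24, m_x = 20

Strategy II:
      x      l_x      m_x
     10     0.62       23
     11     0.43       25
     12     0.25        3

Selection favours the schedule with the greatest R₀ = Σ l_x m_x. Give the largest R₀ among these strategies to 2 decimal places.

25.76

Strategy I: R₀ = 0.60×0 + 0.37×10 + 0.24×20 = 8.5000
Strategy II: R₀ = 0.62×23 + 0.43×25 + 0.25×3 = 25.7600
Highest R₀: strategy II with 25.7600.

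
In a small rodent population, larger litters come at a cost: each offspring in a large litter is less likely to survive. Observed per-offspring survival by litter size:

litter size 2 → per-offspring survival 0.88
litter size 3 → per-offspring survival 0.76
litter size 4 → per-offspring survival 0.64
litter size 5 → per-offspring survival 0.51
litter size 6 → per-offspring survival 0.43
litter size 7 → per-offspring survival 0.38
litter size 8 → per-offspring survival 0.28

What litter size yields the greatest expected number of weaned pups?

7

Expected weaned pups = c × s(c):
  c=2: 2 × 0.88 = 1.760
  c=3: 3 × 0.76 = 2.280
  c=4: 4 × 0.64 = 2.560
  c=5: 5 × 0.51 = 2.550
  c=6: 6 × 0.43 = 2.580
  c=7: 7 × 0.38 = 2.660
  c=8: 8 × 0.28 = 2.240
Maximum at c = 7 (2.660 weaned pups).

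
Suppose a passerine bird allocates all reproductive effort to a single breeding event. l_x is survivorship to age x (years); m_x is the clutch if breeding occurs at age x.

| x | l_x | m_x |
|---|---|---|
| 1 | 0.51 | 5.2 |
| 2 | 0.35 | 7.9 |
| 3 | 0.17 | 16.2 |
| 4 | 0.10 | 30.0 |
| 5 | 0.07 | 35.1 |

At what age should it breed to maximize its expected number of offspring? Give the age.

Expected offspring if breeding at age x = l_x × m_x:
  age 1: 0.51 × 5.2 = 2.652
  age 2: 0.35 × 7.9 = 2.765
  age 3: 0.17 × 16.2 = 2.754
  age 4: 0.10 × 30.0 = 3.000
  age 5: 0.07 × 35.1 = 2.457
Maximum at age 4 (3.000).

4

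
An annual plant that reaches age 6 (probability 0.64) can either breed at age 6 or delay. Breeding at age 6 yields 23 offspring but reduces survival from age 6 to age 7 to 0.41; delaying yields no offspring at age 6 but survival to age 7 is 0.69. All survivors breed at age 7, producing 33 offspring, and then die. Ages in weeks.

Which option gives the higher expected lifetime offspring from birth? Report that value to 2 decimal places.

23.38

breed at age 6: R₀ = 0.64 × (23 + 0.41 × 33) = 0.64 × 36.5300 = 23.3792
delay to age 7: R₀ = 0.64 × (0.69 × 33) = 0.64 × 22.7700 = 14.5728
Higher: breed at age 6 (23.3792).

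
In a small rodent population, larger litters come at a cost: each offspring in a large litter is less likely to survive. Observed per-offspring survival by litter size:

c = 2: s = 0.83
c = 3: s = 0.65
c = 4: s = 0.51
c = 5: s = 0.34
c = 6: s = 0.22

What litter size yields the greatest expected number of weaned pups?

4

Expected weaned pups = c × s(c):
  c=2: 2 × 0.83 = 1.660
  c=3: 3 × 0.65 = 1.950
  c=4: 4 × 0.51 = 2.040
  c=5: 5 × 0.34 = 1.700
  c=6: 6 × 0.22 = 1.320
Maximum at c = 4 (2.040 weaned pups).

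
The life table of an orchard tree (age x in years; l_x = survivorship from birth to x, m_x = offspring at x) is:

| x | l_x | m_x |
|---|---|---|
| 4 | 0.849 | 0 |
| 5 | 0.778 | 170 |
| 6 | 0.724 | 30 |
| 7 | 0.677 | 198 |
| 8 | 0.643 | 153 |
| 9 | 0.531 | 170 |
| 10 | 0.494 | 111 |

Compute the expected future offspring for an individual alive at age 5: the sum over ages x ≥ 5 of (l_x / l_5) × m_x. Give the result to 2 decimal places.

683.17

l_5 = 0.778. Conditional survival from age 5 to x is l_x / l_5.
  x=5: (0.778/0.778) × 170 = 170.0000
  x=6: (0.724/0.778) × 30 = 27.9177
  x=7: (0.677/0.778) × 198 = 172.2956
  x=8: (0.643/0.778) × 153 = 126.4512
  x=9: (0.531/0.778) × 170 = 116.0283
  x=10: (0.494/0.778) × 111 = 70.4807
Sum = 170.0000 + 27.9177 + 172.2956 + 126.4512 + 116.0283 + 70.4807 = 683.1735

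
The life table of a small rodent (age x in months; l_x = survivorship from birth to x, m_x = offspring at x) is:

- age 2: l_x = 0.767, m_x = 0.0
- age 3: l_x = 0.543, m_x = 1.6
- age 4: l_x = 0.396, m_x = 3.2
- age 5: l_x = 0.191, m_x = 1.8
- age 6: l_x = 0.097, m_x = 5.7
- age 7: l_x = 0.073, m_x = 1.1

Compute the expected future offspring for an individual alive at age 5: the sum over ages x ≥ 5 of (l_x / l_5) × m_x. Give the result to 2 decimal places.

5.12

l_5 = 0.191. Conditional survival from age 5 to x is l_x / l_5.
  x=5: (0.191/0.191) × 1.8 = 1.8000
  x=6: (0.097/0.191) × 5.7 = 2.8948
  x=7: (0.073/0.191) × 1.1 = 0.4204
Sum = 1.8000 + 2.8948 + 0.4204 = 5.1152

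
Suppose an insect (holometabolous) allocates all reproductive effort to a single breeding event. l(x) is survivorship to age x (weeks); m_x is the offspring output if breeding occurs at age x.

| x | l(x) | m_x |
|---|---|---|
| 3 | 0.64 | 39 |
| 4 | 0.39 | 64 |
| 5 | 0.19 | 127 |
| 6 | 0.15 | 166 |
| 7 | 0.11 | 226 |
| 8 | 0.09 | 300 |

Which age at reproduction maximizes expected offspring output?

Expected offspring if breeding at age x = l(x) × m_x:
  age 3: 0.64 × 39 = 24.960
  age 4: 0.39 × 64 = 24.960
  age 5: 0.19 × 127 = 24.130
  age 6: 0.15 × 166 = 24.900
  age 7: 0.11 × 226 = 24.860
  age 8: 0.09 × 300 = 27.000
Maximum at age 8 (27.000).

8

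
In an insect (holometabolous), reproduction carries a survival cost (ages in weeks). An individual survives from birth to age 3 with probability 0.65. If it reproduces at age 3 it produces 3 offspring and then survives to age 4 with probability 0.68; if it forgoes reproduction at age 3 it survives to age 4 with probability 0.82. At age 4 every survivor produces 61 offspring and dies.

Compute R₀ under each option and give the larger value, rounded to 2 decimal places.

breed at age 3: R₀ = 0.65 × (3 + 0.68 × 61) = 0.65 × 44.4800 = 28.9120
delay to age 4: R₀ = 0.65 × (0.82 × 61) = 0.65 × 50.0200 = 32.5130
Higher: delay to age 4 (32.5130).

32.51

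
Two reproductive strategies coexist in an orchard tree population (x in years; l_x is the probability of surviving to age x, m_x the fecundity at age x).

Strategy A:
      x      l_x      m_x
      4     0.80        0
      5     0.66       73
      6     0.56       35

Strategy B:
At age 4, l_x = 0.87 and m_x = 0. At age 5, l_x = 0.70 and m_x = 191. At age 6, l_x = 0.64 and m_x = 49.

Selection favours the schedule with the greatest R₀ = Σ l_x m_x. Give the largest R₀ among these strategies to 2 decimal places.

Strategy A: R₀ = 0.80×0 + 0.66×73 + 0.56×35 = 67.7800
Strategy B: R₀ = 0.87×0 + 0.70×191 + 0.64×49 = 165.0600
Highest R₀: strategy B with 165.0600.

165.06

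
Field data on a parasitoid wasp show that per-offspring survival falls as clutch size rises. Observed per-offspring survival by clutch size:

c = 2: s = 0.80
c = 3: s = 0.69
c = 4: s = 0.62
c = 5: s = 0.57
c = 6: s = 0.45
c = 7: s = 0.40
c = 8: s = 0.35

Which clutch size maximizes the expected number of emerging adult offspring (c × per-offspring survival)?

5

Expected emerging adult offspring = c × s(c):
  c=2: 2 × 0.80 = 1.600
  c=3: 3 × 0.69 = 2.070
  c=4: 4 × 0.62 = 2.480
  c=5: 5 × 0.57 = 2.850
  c=6: 6 × 0.45 = 2.700
  c=7: 7 × 0.40 = 2.800
  c=8: 8 × 0.35 = 2.800
Maximum at c = 5 (2.850 emerging adult offspring).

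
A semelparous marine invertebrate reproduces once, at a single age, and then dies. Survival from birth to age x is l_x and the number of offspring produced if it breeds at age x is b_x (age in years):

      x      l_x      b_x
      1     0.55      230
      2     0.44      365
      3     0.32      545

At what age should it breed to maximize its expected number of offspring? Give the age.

Expected offspring if breeding at age x = l_x × b_x:
  age 1: 0.55 × 230 = 126.500
  age 2: 0.44 × 365 = 160.600
  age 3: 0.32 × 545 = 174.400
Maximum at age 3 (174.400).

3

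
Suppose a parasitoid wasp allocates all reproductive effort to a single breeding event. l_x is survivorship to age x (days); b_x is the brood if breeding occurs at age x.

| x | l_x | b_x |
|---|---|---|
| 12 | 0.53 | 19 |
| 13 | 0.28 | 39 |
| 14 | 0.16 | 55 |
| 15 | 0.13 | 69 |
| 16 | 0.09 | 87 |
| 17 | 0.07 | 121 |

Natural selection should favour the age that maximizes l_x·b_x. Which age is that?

Expected offspring if breeding at age x = l_x × b_x:
  age 12: 0.53 × 19 = 10.070
  age 13: 0.28 × 39 = 10.920
  age 14: 0.16 × 55 = 8.800
  age 15: 0.13 × 69 = 8.970
  age 16: 0.09 × 87 = 7.830
  age 17: 0.07 × 121 = 8.470
Maximum at age 13 (10.920).

13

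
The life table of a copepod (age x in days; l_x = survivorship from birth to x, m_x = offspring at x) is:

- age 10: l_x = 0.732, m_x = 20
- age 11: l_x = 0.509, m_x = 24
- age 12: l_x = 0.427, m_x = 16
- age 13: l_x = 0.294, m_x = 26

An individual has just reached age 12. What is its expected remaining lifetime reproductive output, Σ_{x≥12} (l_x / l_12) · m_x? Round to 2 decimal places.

l_12 = 0.427. Conditional survival from age 12 to x is l_x / l_12.
  x=12: (0.427/0.427) × 16 = 16.0000
  x=13: (0.294/0.427) × 26 = 17.9016
Sum = 16.0000 + 17.9016 = 33.9016

33.90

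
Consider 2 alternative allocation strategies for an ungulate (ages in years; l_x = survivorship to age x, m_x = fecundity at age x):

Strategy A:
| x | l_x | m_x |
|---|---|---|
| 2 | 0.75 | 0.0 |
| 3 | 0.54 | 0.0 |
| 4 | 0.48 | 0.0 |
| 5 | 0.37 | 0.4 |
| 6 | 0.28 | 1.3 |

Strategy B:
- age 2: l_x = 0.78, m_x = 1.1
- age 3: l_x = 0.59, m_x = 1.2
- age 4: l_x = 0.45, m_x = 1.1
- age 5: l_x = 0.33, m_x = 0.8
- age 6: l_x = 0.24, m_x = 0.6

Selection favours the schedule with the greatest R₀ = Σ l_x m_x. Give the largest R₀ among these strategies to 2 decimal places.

2.47

Strategy A: R₀ = 0.75×0.0 + 0.54×0.0 + 0.48×0.0 + 0.37×0.4 + 0.28×1.3 = 0.5120
Strategy B: R₀ = 0.78×1.1 + 0.59×1.2 + 0.45×1.1 + 0.33×0.8 + 0.24×0.6 = 2.4690
Highest R₀: strategy B with 2.4690.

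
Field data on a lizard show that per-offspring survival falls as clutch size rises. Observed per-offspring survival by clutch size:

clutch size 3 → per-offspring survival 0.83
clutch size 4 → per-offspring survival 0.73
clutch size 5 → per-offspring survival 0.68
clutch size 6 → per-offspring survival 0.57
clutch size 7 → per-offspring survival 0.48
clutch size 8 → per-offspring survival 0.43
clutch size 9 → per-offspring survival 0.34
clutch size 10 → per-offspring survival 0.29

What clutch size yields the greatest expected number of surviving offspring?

8

Expected surviving offspring = c × s(c):
  c=3: 3 × 0.83 = 2.490
  c=4: 4 × 0.73 = 2.920
  c=5: 5 × 0.68 = 3.400
  c=6: 6 × 0.57 = 3.420
  c=7: 7 × 0.48 = 3.360
  c=8: 8 × 0.43 = 3.440
  c=9: 9 × 0.34 = 3.060
  c=10: 10 × 0.29 = 2.900
Maximum at c = 8 (3.440 surviving offspring).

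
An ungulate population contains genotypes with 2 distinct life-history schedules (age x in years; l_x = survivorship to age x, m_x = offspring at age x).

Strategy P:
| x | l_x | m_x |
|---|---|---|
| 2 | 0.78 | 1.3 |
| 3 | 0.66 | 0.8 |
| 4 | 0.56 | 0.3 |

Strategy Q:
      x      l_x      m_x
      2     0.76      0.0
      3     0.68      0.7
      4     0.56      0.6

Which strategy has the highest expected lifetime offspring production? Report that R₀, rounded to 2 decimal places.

Strategy P: R₀ = 0.78×1.3 + 0.66×0.8 + 0.56×0.3 = 1.7100
Strategy Q: R₀ = 0.76×0.0 + 0.68×0.7 + 0.56×0.6 = 0.8120
Highest R₀: strategy P with 1.7100.

1.71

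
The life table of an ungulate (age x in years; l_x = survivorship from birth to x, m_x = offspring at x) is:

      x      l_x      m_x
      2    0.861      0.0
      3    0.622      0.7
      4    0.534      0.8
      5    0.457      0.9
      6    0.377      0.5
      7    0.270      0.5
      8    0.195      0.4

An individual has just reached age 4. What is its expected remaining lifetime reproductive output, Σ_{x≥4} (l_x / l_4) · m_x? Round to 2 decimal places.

2.32

l_4 = 0.534. Conditional survival from age 4 to x is l_x / l_4.
  x=4: (0.534/0.534) × 0.8 = 0.8000
  x=5: (0.457/0.534) × 0.9 = 0.7702
  x=6: (0.377/0.534) × 0.5 = 0.3530
  x=7: (0.270/0.534) × 0.5 = 0.2528
  x=8: (0.195/0.534) × 0.4 = 0.1461
Sum = 0.8000 + 0.7702 + 0.3530 + 0.2528 + 0.1461 = 2.3221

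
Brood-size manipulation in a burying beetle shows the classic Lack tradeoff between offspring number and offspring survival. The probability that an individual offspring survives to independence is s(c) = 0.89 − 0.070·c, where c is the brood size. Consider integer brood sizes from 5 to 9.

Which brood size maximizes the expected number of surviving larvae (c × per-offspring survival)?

Expected surviving larvae = c × s(c):
  c=5: 5 × 0.540 = 2.700
  c=6: 6 × 0.470 = 2.820
  c=7: 7 × 0.400 = 2.800
  c=8: 8 × 0.330 = 2.640
  c=9: 9 × 0.260 = 2.340
Maximum at c = 6 (2.820 surviving larvae).

6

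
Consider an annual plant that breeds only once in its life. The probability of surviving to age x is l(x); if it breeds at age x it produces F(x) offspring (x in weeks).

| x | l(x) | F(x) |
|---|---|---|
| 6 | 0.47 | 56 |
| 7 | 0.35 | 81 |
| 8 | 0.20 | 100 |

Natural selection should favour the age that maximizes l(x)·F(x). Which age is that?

7

Expected offspring if breeding at age x = l(x) × F(x):
  age 6: 0.47 × 56 = 26.320
  age 7: 0.35 × 81 = 28.350
  age 8: 0.20 × 100 = 20.000
Maximum at age 7 (28.350).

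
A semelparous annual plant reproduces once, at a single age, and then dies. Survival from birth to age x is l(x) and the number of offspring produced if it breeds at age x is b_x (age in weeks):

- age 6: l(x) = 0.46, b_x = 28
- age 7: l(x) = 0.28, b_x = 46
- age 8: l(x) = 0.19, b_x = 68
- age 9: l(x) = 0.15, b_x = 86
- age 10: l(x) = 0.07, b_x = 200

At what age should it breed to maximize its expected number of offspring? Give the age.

Expected offspring if breeding at age x = l(x) × b_x:
  age 6: 0.46 × 28 = 12.880
  age 7: 0.28 × 46 = 12.880
  age 8: 0.19 × 68 = 12.920
  age 9: 0.15 × 86 = 12.900
  age 10: 0.07 × 200 = 14.000
Maximum at age 10 (14.000).

10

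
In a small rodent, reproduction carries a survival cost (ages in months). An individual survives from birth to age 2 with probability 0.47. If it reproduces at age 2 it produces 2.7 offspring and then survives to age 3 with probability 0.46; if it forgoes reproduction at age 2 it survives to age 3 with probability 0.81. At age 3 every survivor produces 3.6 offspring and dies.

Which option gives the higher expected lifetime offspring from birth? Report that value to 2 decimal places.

2.05

breed at age 2: R₀ = 0.47 × (2.7 + 0.46 × 3.6) = 0.47 × 4.3560 = 2.0473
delay to age 3: R₀ = 0.47 × (0.81 × 3.6) = 0.47 × 2.9160 = 1.3705
Higher: breed at age 2 (2.0473).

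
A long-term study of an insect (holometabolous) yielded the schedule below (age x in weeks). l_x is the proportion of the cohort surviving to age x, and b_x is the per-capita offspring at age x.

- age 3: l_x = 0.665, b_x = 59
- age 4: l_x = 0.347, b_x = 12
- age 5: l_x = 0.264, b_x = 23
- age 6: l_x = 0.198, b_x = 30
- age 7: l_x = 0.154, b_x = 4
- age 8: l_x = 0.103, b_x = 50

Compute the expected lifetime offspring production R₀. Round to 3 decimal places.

61.177

R₀ = Σ l_x b_x:
  age 3: 0.665 × 59 = 39.2350
  age 4: 0.347 × 12 = 4.1640
  age 5: 0.264 × 23 = 6.0720
  age 6: 0.198 × 30 = 5.9400
  age 7: 0.154 × 4 = 0.6160
  age 8: 0.103 × 50 = 5.1500
R₀ = 39.2350 + 4.1640 + 6.0720 + 5.9400 + 0.6160 + 5.1500 = 61.1770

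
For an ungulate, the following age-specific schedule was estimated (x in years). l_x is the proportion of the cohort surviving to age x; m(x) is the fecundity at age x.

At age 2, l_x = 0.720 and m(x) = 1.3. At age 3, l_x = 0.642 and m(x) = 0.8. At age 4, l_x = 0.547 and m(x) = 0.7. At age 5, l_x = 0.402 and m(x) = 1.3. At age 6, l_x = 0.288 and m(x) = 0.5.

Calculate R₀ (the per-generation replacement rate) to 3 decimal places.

R₀ = Σ l_x m(x):
  age 2: 0.720 × 1.3 = 0.9360
  age 3: 0.642 × 0.8 = 0.5136
  age 4: 0.547 × 0.7 = 0.3829
  age 5: 0.402 × 1.3 = 0.5226
  age 6: 0.288 × 0.5 = 0.1440
R₀ = 0.9360 + 0.5136 + 0.3829 + 0.5226 + 0.1440 = 2.4991

2.499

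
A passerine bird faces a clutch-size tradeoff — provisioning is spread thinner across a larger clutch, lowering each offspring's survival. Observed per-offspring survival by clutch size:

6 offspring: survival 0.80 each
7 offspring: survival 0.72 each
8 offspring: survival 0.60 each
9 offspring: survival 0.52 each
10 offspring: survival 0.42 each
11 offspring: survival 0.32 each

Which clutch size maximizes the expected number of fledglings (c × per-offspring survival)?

Expected fledglings = c × s(c):
  c=6: 6 × 0.80 = 4.800
  c=7: 7 × 0.72 = 5.040
  c=8: 8 × 0.60 = 4.800
  c=9: 9 × 0.52 = 4.680
  c=10: 10 × 0.42 = 4.200
  c=11: 11 × 0.32 = 3.520
Maximum at c = 7 (5.040 fledglings).

7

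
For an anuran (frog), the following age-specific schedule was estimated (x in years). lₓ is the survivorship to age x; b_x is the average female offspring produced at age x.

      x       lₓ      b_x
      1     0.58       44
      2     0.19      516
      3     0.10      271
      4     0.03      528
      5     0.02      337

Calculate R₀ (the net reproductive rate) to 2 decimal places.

173.24

R₀ = Σ lₓ b_x:
  age 1: 0.58 × 44 = 25.5200
  age 2: 0.19 × 516 = 98.0400
  age 3: 0.10 × 271 = 27.1000
  age 4: 0.03 × 528 = 15.8400
  age 5: 0.02 × 337 = 6.7400
R₀ = 25.5200 + 98.0400 + 27.1000 + 15.8400 + 6.7400 = 173.2400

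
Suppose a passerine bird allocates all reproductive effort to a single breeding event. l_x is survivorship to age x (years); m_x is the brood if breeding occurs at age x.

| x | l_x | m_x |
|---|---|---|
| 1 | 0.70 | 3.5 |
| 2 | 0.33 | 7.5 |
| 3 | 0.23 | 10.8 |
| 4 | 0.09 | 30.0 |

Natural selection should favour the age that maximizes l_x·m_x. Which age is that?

4

Expected offspring if breeding at age x = l_x × m_x:
  age 1: 0.70 × 3.5 = 2.450
  age 2: 0.33 × 7.5 = 2.475
  age 3: 0.23 × 10.8 = 2.484
  age 4: 0.09 × 30.0 = 2.700
Maximum at age 4 (2.700).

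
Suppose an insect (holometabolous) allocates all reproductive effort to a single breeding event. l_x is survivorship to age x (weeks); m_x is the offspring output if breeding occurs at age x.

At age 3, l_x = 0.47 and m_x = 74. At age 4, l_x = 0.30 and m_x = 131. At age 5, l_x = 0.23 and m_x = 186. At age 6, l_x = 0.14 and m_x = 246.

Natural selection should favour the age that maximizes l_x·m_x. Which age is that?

Expected offspring if breeding at age x = l_x × m_x:
  age 3: 0.47 × 74 = 34.780
  age 4: 0.30 × 131 = 39.300
  age 5: 0.23 × 186 = 42.780
  age 6: 0.14 × 246 = 34.440
Maximum at age 5 (42.780).

5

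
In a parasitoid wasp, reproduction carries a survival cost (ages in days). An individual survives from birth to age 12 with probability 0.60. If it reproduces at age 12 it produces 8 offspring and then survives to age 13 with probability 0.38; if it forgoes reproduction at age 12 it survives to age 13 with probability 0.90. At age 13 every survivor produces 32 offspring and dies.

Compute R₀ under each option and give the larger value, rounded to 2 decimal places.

breed at age 12: R₀ = 0.60 × (8 + 0.38 × 32) = 0.60 × 20.1600 = 12.0960
delay to age 13: R₀ = 0.60 × (0.90 × 32) = 0.60 × 28.8000 = 17.2800
Higher: delay to age 13 (17.2800).

17.28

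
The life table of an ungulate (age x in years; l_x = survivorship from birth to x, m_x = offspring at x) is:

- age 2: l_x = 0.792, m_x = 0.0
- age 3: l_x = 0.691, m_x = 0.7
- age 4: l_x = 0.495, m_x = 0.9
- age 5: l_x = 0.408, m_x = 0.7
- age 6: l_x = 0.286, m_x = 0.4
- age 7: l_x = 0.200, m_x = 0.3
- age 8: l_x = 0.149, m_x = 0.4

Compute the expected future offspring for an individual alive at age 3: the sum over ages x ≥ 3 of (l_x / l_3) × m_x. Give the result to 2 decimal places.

l_3 = 0.691. Conditional survival from age 3 to x is l_x / l_3.
  x=3: (0.691/0.691) × 0.7 = 0.7000
  x=4: (0.495/0.691) × 0.9 = 0.6447
  x=5: (0.408/0.691) × 0.7 = 0.4133
  x=6: (0.286/0.691) × 0.4 = 0.1656
  x=7: (0.200/0.691) × 0.3 = 0.0868
  x=8: (0.149/0.691) × 0.4 = 0.0863
Sum = 0.7000 + 0.6447 + 0.4133 + 0.1656 + 0.0868 + 0.0863 = 2.0967

2.10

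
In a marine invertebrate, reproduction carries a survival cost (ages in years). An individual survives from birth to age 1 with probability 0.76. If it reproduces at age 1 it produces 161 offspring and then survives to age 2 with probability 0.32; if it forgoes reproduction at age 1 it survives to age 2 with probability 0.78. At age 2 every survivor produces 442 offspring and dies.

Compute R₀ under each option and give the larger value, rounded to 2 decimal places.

262.02

breed at age 1: R₀ = 0.76 × (161 + 0.32 × 442) = 0.76 × 302.4400 = 229.8544
delay to age 2: R₀ = 0.76 × (0.78 × 442) = 0.76 × 344.7600 = 262.0176
Higher: delay to age 2 (262.0176).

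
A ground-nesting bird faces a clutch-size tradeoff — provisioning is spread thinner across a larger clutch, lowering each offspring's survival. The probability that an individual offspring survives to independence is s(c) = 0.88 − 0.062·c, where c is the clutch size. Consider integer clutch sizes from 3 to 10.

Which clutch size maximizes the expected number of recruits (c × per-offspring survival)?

Expected recruits = c × s(c):
  c=3: 3 × 0.694 = 2.082
  c=4: 4 × 0.632 = 2.528
  c=5: 5 × 0.570 = 2.850
  c=6: 6 × 0.508 = 3.048
  c=7: 7 × 0.446 = 3.122
  c=8: 8 × 0.384 = 3.072
  c=9: 9 × 0.322 = 2.898
  c=10: 10 × 0.260 = 2.600
Maximum at c = 7 (3.122 recruits).

7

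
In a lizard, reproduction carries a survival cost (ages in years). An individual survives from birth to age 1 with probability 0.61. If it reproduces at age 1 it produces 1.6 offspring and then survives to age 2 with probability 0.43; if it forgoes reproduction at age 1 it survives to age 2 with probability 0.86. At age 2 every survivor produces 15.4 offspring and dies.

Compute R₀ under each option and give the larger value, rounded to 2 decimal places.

breed at age 1: R₀ = 0.61 × (1.6 + 0.43 × 15.4) = 0.61 × 8.2220 = 5.0154
delay to age 2: R₀ = 0.61 × (0.86 × 15.4) = 0.61 × 13.2440 = 8.0788
Higher: delay to age 2 (8.0788).

8.08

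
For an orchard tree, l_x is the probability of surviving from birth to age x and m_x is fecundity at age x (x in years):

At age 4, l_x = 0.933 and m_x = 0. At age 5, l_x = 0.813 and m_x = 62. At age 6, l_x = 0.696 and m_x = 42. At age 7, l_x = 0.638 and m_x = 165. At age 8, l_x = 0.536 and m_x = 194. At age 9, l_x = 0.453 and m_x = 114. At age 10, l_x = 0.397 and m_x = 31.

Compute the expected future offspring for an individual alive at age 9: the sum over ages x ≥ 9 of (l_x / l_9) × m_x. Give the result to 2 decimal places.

l_9 = 0.453. Conditional survival from age 9 to x is l_x / l_9.
  x=9: (0.453/0.453) × 114 = 114.0000
  x=10: (0.397/0.453) × 31 = 27.1678
Sum = 114.0000 + 27.1678 = 141.1678

141.17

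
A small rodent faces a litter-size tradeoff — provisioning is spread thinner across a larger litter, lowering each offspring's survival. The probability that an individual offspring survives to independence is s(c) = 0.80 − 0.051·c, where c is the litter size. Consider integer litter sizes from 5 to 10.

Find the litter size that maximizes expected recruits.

Expected recruits = c × s(c):
  c=5: 5 × 0.545 = 2.725
  c=6: 6 × 0.494 = 2.964
  c=7: 7 × 0.443 = 3.101
  c=8: 8 × 0.392 = 3.136
  c=9: 9 × 0.341 = 3.069
  c=10: 10 × 0.290 = 2.900
Maximum at c = 8 (3.136 recruits).

8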